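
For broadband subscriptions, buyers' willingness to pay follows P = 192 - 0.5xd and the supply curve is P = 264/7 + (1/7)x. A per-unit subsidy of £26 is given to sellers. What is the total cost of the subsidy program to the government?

Pre-subsidy: 192 - 0.5x = 264/7 + (1/7)x gives x* = 240 and P* = 72.
With the subsidy, sellers receive Ps = Pb + 26 for each unit, where Pb is the price buyers pay.
On the curves, Pb = 192 - 0.5x and Ps = 264/7 + (1/7)x; the wedge Ps − Pb = 26 gives 264/7 + (1/7)x − (192 - 0.5x) = 26, so x' = 2524/9.
Then Pb = 192 − 0.5·(2524/9) = 466/9 and Ps = 264/7 + (1/7)·(2524/9) = 700/9.
Government outlay = subsidy × quantity = 26 × 2524/9 = 65624/9.

Government cost = 65624/9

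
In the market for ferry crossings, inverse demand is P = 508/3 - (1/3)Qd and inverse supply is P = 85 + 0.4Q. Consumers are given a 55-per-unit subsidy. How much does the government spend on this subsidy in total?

Government cost = 10450

Pre-subsidy: 508/3 - (1/3)Q = 85 + 0.4Q gives Q* = 115 and P* = 131.
With the rebate, buyers effectively pay Pb = Ps − 55, where Ps is the price sellers receive.
On the curves, Pb = 508/3 - (1/3)Q and Ps = 85 + 0.4Q; the wedge Ps − Pb = 55 gives 85 + 0.4Q − (508/3 - (1/3)Q) = 55, so Q' = 190.
Then Pb = 508/3 − (1/3)·190 = 106 and Ps = 85 + 0.4·190 = 161.
Government outlay = subsidy × quantity = 55 × 190 = 10450.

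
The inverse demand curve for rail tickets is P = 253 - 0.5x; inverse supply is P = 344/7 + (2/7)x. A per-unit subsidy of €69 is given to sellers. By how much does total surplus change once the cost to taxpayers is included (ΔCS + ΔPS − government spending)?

Pre-subsidy: 253 - 0.5x = 344/7 + (2/7)x gives x* = 2854/11 and P* = 1356/11.
With the subsidy, sellers receive Ps = Pb + 69 for each unit, where Pb is the price buyers pay.
On the curves, Pb = 253 - 0.5x and Ps = 344/7 + (2/7)x; the wedge Ps − Pb = 69 gives 344/7 + (2/7)x − (253 - 0.5x) = 69, so x' = 3820/11.
Then Pb = 253 − 0.5·(3820/11) = 873/11 and Ps = 344/7 + (2/7)·(3820/11) = 1632/11.
ΔCS = ½(2854/11 + 3820/11)(1356/11 − 873/11) = 1611771/121; ΔPS = ½(2854/11 + 3820/11)(1632/11 − 1356/11) = 921012/121.
Government spending = 69 × 3820/11 = 263580/11.
Net change = 1611771/121 + 921012/121 − 263580/11 = -33327/11. The loss equals the DWL triangle ½·69·966/11.

Net change in total surplus = -33327/11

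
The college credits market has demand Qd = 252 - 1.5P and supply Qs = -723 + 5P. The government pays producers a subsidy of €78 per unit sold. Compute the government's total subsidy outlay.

Government cost = €9126

Pre-subsidy: 252 - 1.5P = -723 + 5P gives P* = 150, Q* = 27.
With the subsidy, sellers receive Ps = Pb + 78 for each unit, where Pb is the price buyers pay.
Supply in terms of Pb becomes Qs = -723 + 5(Pb + 78) = -333 + 5Pb. Setting this equal to demand: 252 - 1.5Pb = -333 + 5Pb, so Pb = 90.
Sellers receive Ps = 90 + 78 = 168; Q' = 252 − 1.5·90 = 117.
Government outlay = subsidy × quantity = 78 × 117 = 9126.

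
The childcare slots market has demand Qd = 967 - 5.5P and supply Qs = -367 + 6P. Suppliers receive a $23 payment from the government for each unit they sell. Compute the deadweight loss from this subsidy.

Deadweight loss = $759

Pre-subsidy: 967 - 5.5P = -367 + 6P gives P* = 116, Q* = 329.
With the subsidy, sellers receive Ps = Pb + 23 for each unit, where Pb is the price buyers pay.
Supply in terms of Pb becomes Qs = -367 + 6(Pb + 23) = -229 + 6Pb. Setting this equal to demand: 967 - 5.5Pb = -229 + 6Pb, so Pb = 104.
Sellers receive Ps = 104 + 23 = 127; Q' = 967 − 5.5·104 = 395.
The subsidy expands output by 395 − 329 = 66 past the efficient level; on those units the gap between marginal cost and willingness to pay runs from 0 up to 23.
DWL = ½ × 23 × 66 = 759.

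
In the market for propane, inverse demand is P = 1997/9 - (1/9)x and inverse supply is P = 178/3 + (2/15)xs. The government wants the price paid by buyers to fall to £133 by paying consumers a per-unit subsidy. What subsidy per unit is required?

Required subsidy s = £33 per unit

At a buyer price of 133, quantity demanded is 1997 − 9·133 = 800.
Sellers supply 800 only when they receive Ps = 178/3 + (2/15)·800 = 166.
s = Ps − Pb = 166 − 133 = 33.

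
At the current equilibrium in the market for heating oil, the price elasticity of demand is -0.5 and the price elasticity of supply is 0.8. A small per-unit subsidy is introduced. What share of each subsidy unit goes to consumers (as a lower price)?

Consumer share = 8/13

For a small subsidy around the equilibrium, the benefit split depends on the relative slopes, which at a point are proportional to the elasticities.
Buyer share = εs/(εs + |εd|) = 0.8/(0.8 + 0.5) = 8/13; seller share = |εd|/(εs + |εd|) = 5/13.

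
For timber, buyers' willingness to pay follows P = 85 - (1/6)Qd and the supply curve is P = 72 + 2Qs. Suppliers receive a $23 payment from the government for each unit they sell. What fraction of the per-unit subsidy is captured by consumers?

Pre-subsidy: 85 - (1/6)Q = 72 + 2Q gives Q* = 6 and P* = 84.
With the subsidy, sellers receive Ps = Pb + 23 for each unit, where Pb is the price buyers pay.
On the curves, Pb = 85 - (1/6)Q and Ps = 72 + 2Q; the wedge Ps − Pb = 23 gives 72 + 2Q − (85 - (1/6)Q) = 23, so Q' = 216/13.
Then Pb = 85 − (1/6)·(216/13) = 1069/13 and Ps = 72 + 2·(216/13) = 1368/13.
Buyers' price falls by P* − Pb = 84 − 1069/13 = 23/13; sellers' price rises by Ps − P* = 1368/13 − 84 = 276/13.
So consumers capture (23/13)/23 = 1/13 of each unit of subsidy.

Consumer share = 1/13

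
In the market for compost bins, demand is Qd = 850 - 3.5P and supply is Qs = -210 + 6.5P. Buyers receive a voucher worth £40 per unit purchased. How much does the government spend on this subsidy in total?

Pre-subsidy: 850 - 3.5P = -210 + 6.5P gives P* = 106, Q* = 479.
With the rebate, buyers effectively pay Pb = Ps − 40, where Ps is the price sellers receive.
Demand in terms of Ps becomes Qd = 850 − 3.5(Ps − 40) = 990 - 3.5Ps. Setting this equal to supply: 990 - 3.5Ps = -210 + 6.5Ps, so Ps = 120.
Buyers pay Pb = 120 − 40 = 80; Q' = -210 + 6.5·120 = 570.
Government outlay = subsidy × quantity = 40 × 570 = 22800.

Government cost = £22800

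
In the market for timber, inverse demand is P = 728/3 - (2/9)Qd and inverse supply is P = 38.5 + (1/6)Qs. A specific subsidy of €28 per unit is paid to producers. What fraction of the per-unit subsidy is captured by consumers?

Pre-subsidy: 728/3 - (2/9)Q = 38.5 + (1/6)Q gives Q* = 525 and P* = 126.
With the subsidy, sellers receive Ps = Pb + 28 for each unit, where Pb is the price buyers pay.
On the curves, Pb = 728/3 - (2/9)Q and Ps = 38.5 + (1/6)Q; the wedge Ps − Pb = 28 gives 38.5 + (1/6)Q − (728/3 - (2/9)Q) = 28, so Q' = 597.
Then Pb = 728/3 − (2/9)·597 = 110 and Ps = 38.5 + (1/6)·597 = 138.
Buyers' price falls by P* − Pb = 126 − 110 = 16; sellers' price rises by Ps − P* = 138 − 126 = 12.
So consumers capture 16/28 = 4/7 of each unit of subsidy.

Consumer share = 4/7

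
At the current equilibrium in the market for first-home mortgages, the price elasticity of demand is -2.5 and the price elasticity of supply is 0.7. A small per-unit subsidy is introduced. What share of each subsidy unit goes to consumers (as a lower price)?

Consumer share = 0.21875

For a small subsidy around the equilibrium, the benefit split depends on the relative slopes, which at a point are proportional to the elasticities.
Buyer share = εs/(εs + |εd|) = 0.7/(0.7 + 2.5) = 0.21875; seller share = |εd|/(εs + |εd|) = 0.78125.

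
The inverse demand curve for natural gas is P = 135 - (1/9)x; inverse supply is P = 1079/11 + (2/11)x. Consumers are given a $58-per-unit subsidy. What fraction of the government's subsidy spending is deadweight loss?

Pre-subsidy: 135 - (1/9)x = 1079/11 + (2/11)x gives x* = 126 and P* = 121.
With the rebate, buyers effectively pay Pb = Ps − 58, where Ps is the price sellers receive.
On the curves, Pb = 135 - (1/9)x and Ps = 1079/11 + (2/11)x; the wedge Ps − Pb = 58 gives 1079/11 + (2/11)x − (135 - (1/9)x) = 58, so x' = 324.
Then Pb = 135 − (1/9)·324 = 99 and Ps = 1079/11 + (2/11)·324 = 157.
ΔCS = ½(126 + 324)(121 − 99) = 4950; ΔPS = ½(126 + 324)(157 − 121) = 8100.
Government spending = 58 × 324 = 18792.
DWL = ½ × 58 × (324 − 126) = 5742; fraction = 5742 / 18792 = 11/36.

DWL / government spending = 11/36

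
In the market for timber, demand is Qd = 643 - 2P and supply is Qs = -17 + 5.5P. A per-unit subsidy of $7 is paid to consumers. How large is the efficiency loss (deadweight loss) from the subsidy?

Deadweight loss = 539/15

Pre-subsidy: 643 - 2P = -17 + 5.5P gives P* = 88, Q* = 467.
With the rebate, buyers effectively pay Pb = Ps − 7, where Ps is the price sellers receive.
Demand in terms of Ps becomes Qd = 643 − 2(Ps − 7) = 657 - 2Ps. Setting this equal to supply: 657 - 2Ps = -17 + 5.5Ps, so Ps = 1348/15.
Buyers pay Pb = 1348/15 − 7 = 1243/15; Q' = -17 + 5.5·(1348/15) = 7159/15.
The subsidy expands output by 7159/15 − 467 = 154/15 past the efficient level; on those units the gap between marginal cost and willingness to pay runs from 0 up to 7.
DWL = ½ × 7 × 154/15 = 539/15.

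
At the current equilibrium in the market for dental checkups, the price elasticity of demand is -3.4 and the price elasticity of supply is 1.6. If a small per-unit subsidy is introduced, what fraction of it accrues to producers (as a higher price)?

For a small subsidy around the equilibrium, the benefit split depends on the relative slopes, which at a point are proportional to the elasticities.
Buyer share = εs/(εs + |εd|) = 1.6/(1.6 + 3.4) = 0.32; seller share = |εd|/(εs + |εd|) = 0.68.
So producers capture 0.68 of the subsidy.

Producer share = 0.68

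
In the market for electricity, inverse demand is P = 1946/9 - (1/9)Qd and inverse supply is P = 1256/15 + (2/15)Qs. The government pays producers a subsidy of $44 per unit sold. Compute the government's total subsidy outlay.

Pre-subsidy: 1946/9 - (1/9)Q = 1256/15 + (2/15)Q gives Q* = 542 and P* = 156.
With the subsidy, sellers receive Ps = Pb + 44 for each unit, where Pb is the price buyers pay.
On the curves, Pb = 1946/9 - (1/9)Q and Ps = 1256/15 + (2/15)Q; the wedge Ps − Pb = 44 gives 1256/15 + (2/15)Q − (1946/9 - (1/9)Q) = 44, so Q' = 722.
Then Pb = 1946/9 − (1/9)·722 = 136 and Ps = 1256/15 + (2/15)·722 = 180.
Government outlay = subsidy × quantity = 44 × 722 = 31768.

Government cost = $31768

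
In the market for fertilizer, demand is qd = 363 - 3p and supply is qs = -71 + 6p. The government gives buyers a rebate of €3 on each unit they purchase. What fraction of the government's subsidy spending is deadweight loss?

DWL / government spending = 9/673

Pre-subsidy: 363 - 3p = -71 + 6p gives p* = 434/9, q* = 655/3.
With the rebate, buyers effectively pay pb = ps − 3, where ps is the price sellers receive.
Demand in terms of ps becomes qd = 363 − 3(ps − 3) = 372 - 3ps. Setting this equal to supply: 372 - 3ps = -71 + 6ps, so ps = 443/9.
Buyers pay pb = 443/9 − 3 = 416/9; q' = -71 + 6·(443/9) = 673/3.
ΔCS = ½(655/3 + 673/3)(434/9 − 416/9) = 1328/3; ΔPS = ½(655/3 + 673/3)(443/9 − 434/9) = 664/3.
Government spending = 3 × 673/3 = 673.
DWL = ½ × 3 × (673/3 − 655/3) = 9; fraction = 9 / 673 = 9/673.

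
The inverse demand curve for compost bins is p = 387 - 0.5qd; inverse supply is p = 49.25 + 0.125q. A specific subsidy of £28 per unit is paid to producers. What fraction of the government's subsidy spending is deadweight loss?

Pre-subsidy: 387 - 0.5q = 49.25 + 0.125q gives q* = 540.4 and p* = 116.8.
With the subsidy, sellers receive ps = pb + 28 for each unit, where pb is the price buyers pay.
On the curves, pb = 387 - 0.5q and ps = 49.25 + 0.125q; the wedge ps − pb = 28 gives 49.25 + 0.125q − (387 - 0.5q) = 28, so q' = 585.2.
Then pb = 387 − 0.5·585.2 = 94.4 and ps = 49.25 + 0.125·585.2 = 122.4.
ΔCS = ½(540.4 + 585.2)(116.8 − 94.4) = 12606.72; ΔPS = ½(540.4 + 585.2)(122.4 − 116.8) = 3151.68.
Government spending = 28 × 585.2 = 16385.6.
DWL = ½ × 28 × (585.2 − 540.4) = 627.2; fraction = 627.2 / 16385.6 = 8/209.

DWL / government spending = 8/209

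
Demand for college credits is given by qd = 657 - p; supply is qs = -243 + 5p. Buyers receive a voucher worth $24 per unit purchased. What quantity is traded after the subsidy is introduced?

Pre-subsidy: 657 - p = -243 + 5p gives p* = 150, q* = 507.
With the rebate, buyers effectively pay pb = ps − 24, where ps is the price sellers receive.
Demand in terms of ps becomes qd = 657 − 1(ps − 24) = 681 - ps. Setting this equal to supply: 681 - ps = -243 + 5ps, so ps = 154.
Buyers pay pb = 154 − 24 = 130; q' = -243 + 5·154 = 527.

q' = 527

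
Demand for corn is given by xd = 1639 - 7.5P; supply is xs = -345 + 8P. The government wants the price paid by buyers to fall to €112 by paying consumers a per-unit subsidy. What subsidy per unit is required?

Required subsidy s = €31 per unit

At a buyer price of 112, quantity demanded is 1639 − 7.5·112 = 799.
Sellers supply 799 only when they receive Ps with -345 + 8·Ps = 799, i.e. Ps = 143.
s = Ps − Pb = 143 − 112 = 31.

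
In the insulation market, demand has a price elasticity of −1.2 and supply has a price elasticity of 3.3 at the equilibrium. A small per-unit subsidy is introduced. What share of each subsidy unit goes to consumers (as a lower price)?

For a small subsidy around the equilibrium, the benefit split depends on the relative slopes, which at a point are proportional to the elasticities.
Buyer share = εs/(εs + |εd|) = 3.3/(3.3 + 1.2) = 11/15; seller share = |εd|/(εs + |εd|) = 4/15.

Consumer share = 11/15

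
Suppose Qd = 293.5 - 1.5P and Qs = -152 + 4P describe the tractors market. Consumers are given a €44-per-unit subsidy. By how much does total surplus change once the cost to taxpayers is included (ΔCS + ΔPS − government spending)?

Pre-subsidy: 293.5 - 1.5P = -152 + 4P gives P* = 81, Q* = 172.
With the rebate, buyers effectively pay Pb = Ps − 44, where Ps is the price sellers receive.
Demand in terms of Ps becomes Qd = 293.5 − 1.5(Ps − 44) = 359.5 - 1.5Ps. Setting this equal to supply: 359.5 - 1.5Ps = -152 + 4Ps, so Ps = 93.
Buyers pay Pb = 93 − 44 = 49; Q' = -152 + 4·93 = 220.
ΔCS = ½(172 + 220)(81 − 49) = 6272; ΔPS = ½(172 + 220)(93 − 81) = 2352.
Government spending = 44 × 220 = 9680.
Net change = 6272 + 2352 − 9680 = -1056. The loss equals the DWL triangle ½·44·48.

Net change in total surplus = -€1056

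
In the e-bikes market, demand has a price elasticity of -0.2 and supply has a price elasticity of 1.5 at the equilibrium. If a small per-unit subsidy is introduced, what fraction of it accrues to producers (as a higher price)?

For a small subsidy around the equilibrium, the benefit split depends on the relative slopes, which at a point are proportional to the elasticities.
Buyer share = εs/(εs + |εd|) = 1.5/(1.5 + 0.2) = 15/17; seller share = |εd|/(εs + |εd|) = 2/17.
So producers capture 2/17 of the subsidy.

Producer share = 2/17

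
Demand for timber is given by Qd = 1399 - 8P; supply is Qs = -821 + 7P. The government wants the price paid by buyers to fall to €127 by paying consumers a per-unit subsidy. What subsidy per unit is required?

Required subsidy s = €45 per unit

At a buyer price of 127, quantity demanded is 1399 − 8·127 = 383.
Sellers supply 383 only when they receive Ps with -821 + 7·Ps = 383, i.e. Ps = 172.
s = Ps − Pb = 172 − 127 = 45.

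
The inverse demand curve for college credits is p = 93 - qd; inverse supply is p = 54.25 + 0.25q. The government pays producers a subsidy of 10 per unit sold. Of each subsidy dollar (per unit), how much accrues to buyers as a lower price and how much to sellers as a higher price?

Pre-subsidy: 93 - q = 54.25 + 0.25q gives q* = 31 and p* = 62.
With the subsidy, sellers receive ps = pb + 10 for each unit, where pb is the price buyers pay.
On the curves, pb = 93 - q and ps = 54.25 + 0.25q; the wedge ps − pb = 10 gives 54.25 + 0.25q − (93 - q) = 10, so q' = 39.
Then pb = 93 − 1·39 = 54 and ps = 54.25 + 0.25·39 = 64.
Buyers' price falls by p* − pb = 62 − 54 = 8; sellers' price rises by ps − p* = 64 − 62 = 2.

Buyers gain 8 per unit; sellers gain 2 per unit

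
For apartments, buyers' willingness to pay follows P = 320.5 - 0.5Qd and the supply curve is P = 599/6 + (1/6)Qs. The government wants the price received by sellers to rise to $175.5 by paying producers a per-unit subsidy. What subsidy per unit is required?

Required subsidy s = $82 per unit

At a seller price of 175.5, quantity supplied is -599 + 6·175.5 = 454.
Buyers absorb 454 only when they pay Pb = 320.5 − 0.5·454 = 93.5.
s = Ps − Pb = 175.5 − 93.5 = 82.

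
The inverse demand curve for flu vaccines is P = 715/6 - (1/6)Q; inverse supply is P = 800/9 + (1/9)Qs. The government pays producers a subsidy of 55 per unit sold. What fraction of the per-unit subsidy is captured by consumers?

Consumer share = 0.6

Pre-subsidy: 715/6 - (1/6)Q = 800/9 + (1/9)Q gives Q* = 109 and P* = 101.
With the subsidy, sellers receive Ps = Pb + 55 for each unit, where Pb is the price buyers pay.
On the curves, Pb = 715/6 - (1/6)Q and Ps = 800/9 + (1/9)Q; the wedge Ps − Pb = 55 gives 800/9 + (1/9)Q − (715/6 - (1/6)Q) = 55, so Q' = 307.
Then Pb = 715/6 − (1/6)·307 = 68 and Ps = 800/9 + (1/9)·307 = 123.
Buyers' price falls by P* − Pb = 101 − 68 = 33; sellers' price rises by Ps − P* = 123 − 101 = 22.
So consumers capture 33/55 = 0.6 of each unit of subsidy.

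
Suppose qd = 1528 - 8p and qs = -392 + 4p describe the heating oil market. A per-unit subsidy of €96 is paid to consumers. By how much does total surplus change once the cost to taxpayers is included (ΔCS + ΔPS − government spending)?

Pre-subsidy: 1528 - 8p = -392 + 4p gives p* = 160, q* = 248.
With the rebate, buyers effectively pay pb = ps − 96, where ps is the price sellers receive.
Demand in terms of ps becomes qd = 1528 − 8(ps − 96) = 2296 - 8ps. Setting this equal to supply: 2296 - 8ps = -392 + 4ps, so ps = 224.
Buyers pay pb = 224 − 96 = 128; q' = -392 + 4·224 = 504.
ΔCS = ½(248 + 504)(160 − 128) = 12032; ΔPS = ½(248 + 504)(224 − 160) = 24064.
Government spending = 96 × 504 = 48384.
Net change = 12032 + 24064 − 48384 = -12288. The loss equals the DWL triangle ½·96·256.

Net change in total surplus = -€12288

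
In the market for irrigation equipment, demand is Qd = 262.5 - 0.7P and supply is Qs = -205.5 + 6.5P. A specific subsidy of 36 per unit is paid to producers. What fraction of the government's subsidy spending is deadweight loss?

DWL / government spending = 13/274

Pre-subsidy: 262.5 - 0.7P = -205.5 + 6.5P gives P* = 65, Q* = 217.
With the subsidy, sellers receive Ps = Pb + 36 for each unit, where Pb is the price buyers pay.
Supply in terms of Pb becomes Qs = -205.5 + 6.5(Pb + 36) = 28.5 + 6.5Pb. Setting this equal to demand: 262.5 - 0.7Pb = 28.5 + 6.5Pb, so Pb = 32.5.
Sellers receive Ps = 32.5 + 36 = 68.5; Q' = 262.5 − 0.7·32.5 = 239.75.
ΔCS = ½(217 + 239.75)(65 − 32.5) = 7422.1875; ΔPS = ½(217 + 239.75)(68.5 − 65) = 799.3125.
Government spending = 36 × 239.75 = 8631.
DWL = ½ × 36 × (239.75 − 217) = 409.5; fraction = 409.5 / 8631 = 13/274.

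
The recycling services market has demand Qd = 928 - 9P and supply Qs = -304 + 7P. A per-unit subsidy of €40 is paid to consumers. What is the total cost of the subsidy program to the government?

Government cost = €15700

Pre-subsidy: 928 - 9P = -304 + 7P gives P* = 77, Q* = 235.
With the rebate, buyers effectively pay Pb = Ps − 40, where Ps is the price sellers receive.
Demand in terms of Ps becomes Qd = 928 − 9(Ps − 40) = 1288 - 9Ps. Setting this equal to supply: 1288 - 9Ps = -304 + 7Ps, so Ps = 99.5.
Buyers pay Pb = 99.5 − 40 = 59.5; Q' = -304 + 7·99.5 = 392.5.
Government outlay = subsidy × quantity = 40 × 392.5 = 15700.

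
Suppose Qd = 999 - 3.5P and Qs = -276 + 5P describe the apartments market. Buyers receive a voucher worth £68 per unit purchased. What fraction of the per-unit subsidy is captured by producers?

Producer share = 7/17

Pre-subsidy: 999 - 3.5P = -276 + 5P gives P* = 150, Q* = 474.
With the rebate, buyers effectively pay Pb = Ps − 68, where Ps is the price sellers receive.
Demand in terms of Ps becomes Qd = 999 − 3.5(Ps − 68) = 1237 - 3.5Ps. Setting this equal to supply: 1237 - 3.5Ps = -276 + 5Ps, so Ps = 178.
Buyers pay Pb = 178 − 68 = 110; Q' = -276 + 5·178 = 614.
Buyers' price falls by P* − Pb = 150 − 110 = 40; sellers' price rises by Ps − P* = 178 − 150 = 28.
So producers capture 28/68 = 7/17 of each unit of subsidy.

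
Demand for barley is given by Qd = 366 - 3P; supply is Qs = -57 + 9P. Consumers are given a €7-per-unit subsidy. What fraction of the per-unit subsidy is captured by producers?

Pre-subsidy: 366 - 3P = -57 + 9P gives P* = 35.25, Q* = 260.25.
With the rebate, buyers effectively pay Pb = Ps − 7, where Ps is the price sellers receive.
Demand in terms of Ps becomes Qd = 366 − 3(Ps − 7) = 387 - 3Ps. Setting this equal to supply: 387 - 3Ps = -57 + 9Ps, so Ps = 37.
Buyers pay Pb = 37 − 7 = 30; Q' = -57 + 9·37 = 276.
Buyers' price falls by P* − Pb = 35.25 − 30 = 5.25; sellers' price rises by Ps − P* = 37 − 35.25 = 1.75.
So producers capture 1.75/7 = 0.25 of each unit of subsidy.

Producer share = 0.25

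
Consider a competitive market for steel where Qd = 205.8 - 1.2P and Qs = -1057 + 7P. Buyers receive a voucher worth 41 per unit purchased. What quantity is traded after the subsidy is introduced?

Q' = 63

Pre-subsidy: 205.8 - 1.2P = -1057 + 7P gives P* = 154, Q* = 21.
With the rebate, buyers effectively pay Pb = Ps − 41, where Ps is the price sellers receive.
Demand in terms of Ps becomes Qd = 205.8 − 1.2(Ps − 41) = 255 - 1.2Ps. Setting this equal to supply: 255 - 1.2Ps = -1057 + 7Ps, so Ps = 160.
Buyers pay Pb = 160 − 41 = 119; Q' = -1057 + 7·160 = 63.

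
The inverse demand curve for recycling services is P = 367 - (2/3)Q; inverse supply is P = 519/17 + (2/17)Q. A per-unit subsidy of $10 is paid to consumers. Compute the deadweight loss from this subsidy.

Deadweight loss = $63.75

Pre-subsidy: 367 - (2/3)Q = 519/17 + (2/17)Q gives Q* = 429 and P* = 81.
With the rebate, buyers effectively pay Pb = Ps − 10, where Ps is the price sellers receive.
On the curves, Pb = 367 - (2/3)Q and Ps = 519/17 + (2/17)Q; the wedge Ps − Pb = 10 gives 519/17 + (2/17)Q − (367 - (2/3)Q) = 10, so Q' = 441.75.
Then Pb = 367 − (2/3)·441.75 = 72.5 and Ps = 519/17 + (2/17)·441.75 = 82.5.
The subsidy expands output by 441.75 − 429 = 12.75 past the efficient level; on those units the gap between marginal cost and willingness to pay runs from 0 up to 10.
DWL = ½ × 10 × 12.75 = 63.75.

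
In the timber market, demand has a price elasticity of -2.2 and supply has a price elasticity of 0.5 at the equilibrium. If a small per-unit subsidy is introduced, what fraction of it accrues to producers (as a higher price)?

For a small subsidy around the equilibrium, the benefit split depends on the relative slopes, which at a point are proportional to the elasticities.
Buyer share = εs/(εs + |εd|) = 0.5/(0.5 + 2.2) = 5/27; seller share = |εd|/(εs + |εd|) = 22/27.
So producers capture 22/27 of the subsidy.

Producer share = 22/27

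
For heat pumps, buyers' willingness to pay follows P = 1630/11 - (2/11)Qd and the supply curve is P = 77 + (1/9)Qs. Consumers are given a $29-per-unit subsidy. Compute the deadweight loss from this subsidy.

Pre-subsidy: 1630/11 - (2/11)Q = 77 + (1/9)Q gives Q* = 243 and P* = 104.
With the rebate, buyers effectively pay Pb = Ps − 29, where Ps is the price sellers receive.
On the curves, Pb = 1630/11 - (2/11)Q and Ps = 77 + (1/9)Q; the wedge Ps − Pb = 29 gives 77 + (1/9)Q − (1630/11 - (2/11)Q) = 29, so Q' = 342.
Then Pb = 1630/11 − (2/11)·342 = 86 and Ps = 77 + (1/9)·342 = 115.
The subsidy expands output by 342 − 243 = 99 past the efficient level; on those units the gap between marginal cost and willingness to pay runs from 0 up to 29.
DWL = ½ × 29 × 99 = 1435.5.

Deadweight loss = $1435.5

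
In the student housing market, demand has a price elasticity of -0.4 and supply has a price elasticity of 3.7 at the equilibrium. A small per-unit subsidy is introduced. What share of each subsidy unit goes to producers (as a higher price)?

For a small subsidy around the equilibrium, the benefit split depends on the relative slopes, which at a point are proportional to the elasticities.
Buyer share = εs/(εs + |εd|) = 3.7/(3.7 + 0.4) = 37/41; seller share = |εd|/(εs + |εd|) = 4/41.
So producers capture 4/41 of the subsidy.

Producer share = 4/41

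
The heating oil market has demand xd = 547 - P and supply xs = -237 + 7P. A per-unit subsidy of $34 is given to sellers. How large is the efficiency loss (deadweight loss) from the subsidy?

Deadweight loss = $505.75

Pre-subsidy: 547 - P = -237 + 7P gives P* = 98, x* = 449.
With the subsidy, sellers receive Ps = Pb + 34 for each unit, where Pb is the price buyers pay.
Supply in terms of Pb becomes xs = -237 + 7(Pb + 34) = 1 + 7Pb. Setting this equal to demand: 547 - Pb = 1 + 7Pb, so Pb = 68.25.
Sellers receive Ps = 68.25 + 34 = 102.25; x' = 547 − 1·68.25 = 478.75.
The subsidy expands output by 478.75 − 449 = 29.75 past the efficient level; on those units the gap between marginal cost and willingness to pay runs from 0 up to 34.
DWL = ½ × 34 × 29.75 = 505.75.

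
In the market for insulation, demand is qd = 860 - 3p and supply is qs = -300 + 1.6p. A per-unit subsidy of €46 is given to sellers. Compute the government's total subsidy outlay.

Pre-subsidy: 860 - 3p = -300 + 1.6p gives p* = 5800/23, q* = 2380/23.
With the subsidy, sellers receive ps = pb + 46 for each unit, where pb is the price buyers pay.
Supply in terms of pb becomes qs = -300 + 1.6(pb + 46) = -226.4 + 1.6pb. Setting this equal to demand: 860 - 3pb = -226.4 + 1.6pb, so pb = 5432/23.
Sellers receive ps = 5432/23 + 46 = 6490/23; q' = 860 − 3·(5432/23) = 3484/23.
Government outlay = subsidy × quantity = 46 × 3484/23 = 6968.

Government cost = €6968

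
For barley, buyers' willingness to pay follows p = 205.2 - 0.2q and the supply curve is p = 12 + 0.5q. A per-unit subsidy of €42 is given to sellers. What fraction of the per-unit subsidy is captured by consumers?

Consumer share = 2/7

Pre-subsidy: 205.2 - 0.2q = 12 + 0.5q gives q* = 276 and p* = 150.
With the subsidy, sellers receive ps = pb + 42 for each unit, where pb is the price buyers pay.
On the curves, pb = 205.2 - 0.2q and ps = 12 + 0.5q; the wedge ps − pb = 42 gives 12 + 0.5q − (205.2 - 0.2q) = 42, so q' = 336.
Then pb = 205.2 − 0.2·336 = 138 and ps = 12 + 0.5·336 = 180.
Buyers' price falls by p* − pb = 150 − 138 = 12; sellers' price rises by ps − p* = 180 − 150 = 30.
So consumers capture 12/42 = 2/7 of each unit of subsidy.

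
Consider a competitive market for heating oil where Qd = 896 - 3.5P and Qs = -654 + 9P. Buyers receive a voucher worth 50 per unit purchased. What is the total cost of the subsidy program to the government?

Pre-subsidy: 896 - 3.5P = -654 + 9P gives P* = 124, Q* = 462.
With the rebate, buyers effectively pay Pb = Ps − 50, where Ps is the price sellers receive.
Demand in terms of Ps becomes Qd = 896 − 3.5(Ps − 50) = 1071 - 3.5Ps. Setting this equal to supply: 1071 - 3.5Ps = -654 + 9Ps, so Ps = 138.
Buyers pay Pb = 138 − 50 = 88; Q' = -654 + 9·138 = 588.
Government outlay = subsidy × quantity = 50 × 588 = 29400.

Government cost = 29400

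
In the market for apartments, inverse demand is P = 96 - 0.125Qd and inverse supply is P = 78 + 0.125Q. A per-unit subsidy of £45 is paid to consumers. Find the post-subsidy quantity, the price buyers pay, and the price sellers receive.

Pre-subsidy: 96 - 0.125Q = 78 + 0.125Q gives Q* = 72 and P* = 87.
With the rebate, buyers effectively pay Pb = Ps − 45, where Ps is the price sellers receive.
On the curves, Pb = 96 - 0.125Q and Ps = 78 + 0.125Q; the wedge Ps − Pb = 45 gives 78 + 0.125Q − (96 - 0.125Q) = 45, so Q' = 252.
Then Pb = 96 − 0.125·252 = 64.5 and Ps = 78 + 0.125·252 = 109.5.

Q' = 252; buyers pay £64.5; sellers receive £109.5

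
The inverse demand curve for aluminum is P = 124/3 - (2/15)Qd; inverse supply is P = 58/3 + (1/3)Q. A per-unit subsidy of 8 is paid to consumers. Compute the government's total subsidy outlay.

Pre-subsidy: 124/3 - (2/15)Q = 58/3 + (1/3)Q gives Q* = 330/7 and P* = 736/21.
With the rebate, buyers effectively pay Pb = Ps − 8, where Ps is the price sellers receive.
On the curves, Pb = 124/3 - (2/15)Q and Ps = 58/3 + (1/3)Q; the wedge Ps − Pb = 8 gives 58/3 + (1/3)Q − (124/3 - (2/15)Q) = 8, so Q' = 450/7.
Then Pb = 124/3 − (2/15)·(450/7) = 688/21 and Ps = 58/3 + (1/3)·(450/7) = 856/21.
Government outlay = subsidy × quantity = 8 × 450/7 = 3600/7.

Government cost = 3600/7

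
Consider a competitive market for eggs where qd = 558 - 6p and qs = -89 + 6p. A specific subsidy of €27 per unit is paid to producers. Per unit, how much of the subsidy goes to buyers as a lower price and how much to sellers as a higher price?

Buyers gain €13.5 per unit; sellers gain €13.5 per unit

Pre-subsidy: 558 - 6p = -89 + 6p gives p* = 647/12, q* = 234.5.
With the subsidy, sellers receive ps = pb + 27 for each unit, where pb is the price buyers pay.
Supply in terms of pb becomes qs = -89 + 6(pb + 27) = 73 + 6pb. Setting this equal to demand: 558 - 6pb = 73 + 6pb, so pb = 485/12.
Sellers receive ps = 485/12 + 27 = 809/12; q' = 558 − 6·(485/12) = 315.5.
Buyers' price falls by p* − pb = 647/12 − 485/12 = 13.5; sellers' price rises by ps − p* = 809/12 − 647/12 = 13.5.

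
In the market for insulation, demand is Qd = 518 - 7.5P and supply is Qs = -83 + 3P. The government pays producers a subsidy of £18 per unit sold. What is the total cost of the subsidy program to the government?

Pre-subsidy: 518 - 7.5P = -83 + 3P gives P* = 1202/21, Q* = 621/7.
With the subsidy, sellers receive Ps = Pb + 18 for each unit, where Pb is the price buyers pay.
Supply in terms of Pb becomes Qs = -83 + 3(Pb + 18) = -29 + 3Pb. Setting this equal to demand: 518 - 7.5Pb = -29 + 3Pb, so Pb = 1094/21.
Sellers receive Ps = 1094/21 + 18 = 1472/21; Q' = 518 − 7.5·(1094/21) = 891/7.
Government outlay = subsidy × quantity = 18 × 891/7 = 16038/7.

Government cost = 16038/7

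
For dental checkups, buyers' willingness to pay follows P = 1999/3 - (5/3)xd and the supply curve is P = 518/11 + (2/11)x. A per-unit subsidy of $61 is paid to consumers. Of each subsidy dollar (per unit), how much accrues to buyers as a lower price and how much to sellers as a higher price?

Pre-subsidy: 1999/3 - (5/3)x = 518/11 + (2/11)x gives x* = 335 and P* = 108.
With the rebate, buyers effectively pay Pb = Ps − 61, where Ps is the price sellers receive.
On the curves, Pb = 1999/3 - (5/3)x and Ps = 518/11 + (2/11)x; the wedge Ps − Pb = 61 gives 518/11 + (2/11)x − (1999/3 - (5/3)x) = 61, so x' = 368.
Then Pb = 1999/3 − (5/3)·368 = 53 and Ps = 518/11 + (2/11)·368 = 114.
Buyers' price falls by P* − Pb = 108 − 53 = 55; sellers' price rises by Ps − P* = 114 − 108 = 6.

Buyers gain $55 per unit; sellers gain $6 per unit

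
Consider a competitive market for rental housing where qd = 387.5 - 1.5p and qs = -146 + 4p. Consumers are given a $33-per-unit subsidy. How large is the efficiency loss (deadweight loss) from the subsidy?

Pre-subsidy: 387.5 - 1.5p = -146 + 4p gives p* = 97, q* = 242.
With the rebate, buyers effectively pay pb = ps − 33, where ps is the price sellers receive.
Demand in terms of ps becomes qd = 387.5 − 1.5(ps − 33) = 437 - 1.5ps. Setting this equal to supply: 437 - 1.5ps = -146 + 4ps, so ps = 106.
Buyers pay pb = 106 − 33 = 73; q' = -146 + 4·106 = 278.
The subsidy expands output by 278 − 242 = 36 past the efficient level; on those units the gap between marginal cost and willingness to pay runs from 0 up to 33.
DWL = ½ × 33 × 36 = 594.

Deadweight loss = $594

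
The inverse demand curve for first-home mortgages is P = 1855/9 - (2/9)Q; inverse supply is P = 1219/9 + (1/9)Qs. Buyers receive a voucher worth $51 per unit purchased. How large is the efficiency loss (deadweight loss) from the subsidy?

Deadweight loss = $3901.5

Pre-subsidy: 1855/9 - (2/9)Q = 1219/9 + (1/9)Q gives Q* = 212 and P* = 159.
With the rebate, buyers effectively pay Pb = Ps − 51, where Ps is the price sellers receive.
On the curves, Pb = 1855/9 - (2/9)Q and Ps = 1219/9 + (1/9)Q; the wedge Ps − Pb = 51 gives 1219/9 + (1/9)Q − (1855/9 - (2/9)Q) = 51, so Q' = 365.
Then Pb = 1855/9 − (2/9)·365 = 125 and Ps = 1219/9 + (1/9)·365 = 176.
The subsidy expands output by 365 − 212 = 153 past the efficient level; on those units the gap between marginal cost and willingness to pay runs from 0 up to 51.
DWL = ½ × 51 × 153 = 3901.5.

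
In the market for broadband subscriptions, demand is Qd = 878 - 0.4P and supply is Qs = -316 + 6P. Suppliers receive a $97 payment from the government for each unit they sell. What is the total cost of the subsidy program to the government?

Pre-subsidy: 878 - 0.4P = -316 + 6P gives P* = 186.5625, Q* = 803.375.
With the subsidy, sellers receive Ps = Pb + 97 for each unit, where Pb is the price buyers pay.
Supply in terms of Pb becomes Qs = -316 + 6(Pb + 97) = 266 + 6Pb. Setting this equal to demand: 878 - 0.4Pb = 266 + 6Pb, so Pb = 95.625.
Sellers receive Ps = 95.625 + 97 = 192.625; Q' = 878 − 0.4·95.625 = 839.75.
Government outlay = subsidy × quantity = 97 × 839.75 = 81455.75.

Government cost = $81455.75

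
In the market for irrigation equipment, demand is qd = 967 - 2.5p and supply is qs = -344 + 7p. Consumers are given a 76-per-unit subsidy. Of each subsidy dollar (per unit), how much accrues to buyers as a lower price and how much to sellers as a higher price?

Buyers gain 56 per unit; sellers gain 20 per unit

Pre-subsidy: 967 - 2.5p = -344 + 7p gives p* = 138, q* = 622.
With the rebate, buyers effectively pay pb = ps − 76, where ps is the price sellers receive.
Demand in terms of ps becomes qd = 967 − 2.5(ps − 76) = 1157 - 2.5ps. Setting this equal to supply: 1157 - 2.5ps = -344 + 7ps, so ps = 158.
Buyers pay pb = 158 − 76 = 82; q' = -344 + 7·158 = 762.
Buyers' price falls by p* − pb = 138 − 82 = 56; sellers' price rises by ps − p* = 158 − 138 = 20.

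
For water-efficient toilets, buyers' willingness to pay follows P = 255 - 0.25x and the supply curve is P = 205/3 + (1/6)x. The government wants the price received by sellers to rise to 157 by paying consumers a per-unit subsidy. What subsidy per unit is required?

At a seller price of 157, quantity supplied is -410 + 6·157 = 532.
Buyers absorb 532 only when they pay Pb = 255 − 0.25·532 = 122.
s = Ps − Pb = 157 − 122 = 35.

Required subsidy s = 35 per unit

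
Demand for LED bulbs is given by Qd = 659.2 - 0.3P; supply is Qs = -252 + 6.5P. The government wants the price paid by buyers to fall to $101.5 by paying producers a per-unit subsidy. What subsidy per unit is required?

At a buyer price of 101.5, quantity demanded is 659.2 − 0.3·101.5 = 628.75.
Sellers supply 628.75 only when they receive Ps with -252 + 6.5·Ps = 628.75, i.e. Ps = 135.5.
s = Ps − Pb = 135.5 − 101.5 = 34.

Required subsidy s = $34 per unit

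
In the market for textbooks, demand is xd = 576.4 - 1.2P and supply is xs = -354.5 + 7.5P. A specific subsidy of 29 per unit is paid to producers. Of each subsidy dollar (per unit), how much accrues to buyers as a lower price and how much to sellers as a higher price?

Buyers gain 25 per unit; sellers gain 4 per unit

Pre-subsidy: 576.4 - 1.2P = -354.5 + 7.5P gives P* = 107, x* = 448.
With the subsidy, sellers receive Ps = Pb + 29 for each unit, where Pb is the price buyers pay.
Supply in terms of Pb becomes xs = -354.5 + 7.5(Pb + 29) = -137 + 7.5Pb. Setting this equal to demand: 576.4 - 1.2Pb = -137 + 7.5Pb, so Pb = 82.
Sellers receive Ps = 82 + 29 = 111; x' = 576.4 − 1.2·82 = 478.
Buyers' price falls by P* − Pb = 107 − 82 = 25; sellers' price rises by Ps − P* = 111 − 107 = 4.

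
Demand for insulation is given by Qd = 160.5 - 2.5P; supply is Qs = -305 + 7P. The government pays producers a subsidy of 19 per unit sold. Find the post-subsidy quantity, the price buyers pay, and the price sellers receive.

Q' = 73; buyers pay 35; sellers receive 54

Pre-subsidy: 160.5 - 2.5P = -305 + 7P gives P* = 49, Q* = 38.
With the subsidy, sellers receive Ps = Pb + 19 for each unit, where Pb is the price buyers pay.
Supply in terms of Pb becomes Qs = -305 + 7(Pb + 19) = -172 + 7Pb. Setting this equal to demand: 160.5 - 2.5Pb = -172 + 7Pb, so Pb = 35.
Sellers receive Ps = 35 + 19 = 54; Q' = 160.5 − 2.5·35 = 73.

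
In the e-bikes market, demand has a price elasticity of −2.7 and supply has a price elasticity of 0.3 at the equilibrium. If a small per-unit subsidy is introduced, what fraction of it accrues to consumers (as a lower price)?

Consumer share = 0.1

For a small subsidy around the equilibrium, the benefit split depends on the relative slopes, which at a point are proportional to the elasticities.
Buyer share = εs/(εs + |εd|) = 0.3/(0.3 + 2.7) = 0.1; seller share = |εd|/(εs + |εd|) = 0.9.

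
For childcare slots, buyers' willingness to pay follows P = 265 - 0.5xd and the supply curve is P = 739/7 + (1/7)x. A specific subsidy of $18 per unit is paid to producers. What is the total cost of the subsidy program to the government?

Government cost = $4968

Pre-subsidy: 265 - 0.5x = 739/7 + (1/7)x gives x* = 248 and P* = 141.
With the subsidy, sellers receive Ps = Pb + 18 for each unit, where Pb is the price buyers pay.
On the curves, Pb = 265 - 0.5x and Ps = 739/7 + (1/7)x; the wedge Ps − Pb = 18 gives 739/7 + (1/7)x − (265 - 0.5x) = 18, so x' = 276.
Then Pb = 265 − 0.5·276 = 127 and Ps = 739/7 + (1/7)·276 = 145.
Government outlay = subsidy × quantity = 18 × 276 = 4968.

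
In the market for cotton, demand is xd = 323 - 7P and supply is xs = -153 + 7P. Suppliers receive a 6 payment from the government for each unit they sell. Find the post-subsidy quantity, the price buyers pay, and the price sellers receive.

Pre-subsidy: 323 - 7P = -153 + 7P gives P* = 34, x* = 85.
With the subsidy, sellers receive Ps = Pb + 6 for each unit, where Pb is the price buyers pay.
Supply in terms of Pb becomes xs = -153 + 7(Pb + 6) = -111 + 7Pb. Setting this equal to demand: 323 - 7Pb = -111 + 7Pb, so Pb = 31.
Sellers receive Ps = 31 + 6 = 37; x' = 323 − 7·31 = 106.

x' = 106; buyers pay 31; sellers receive 37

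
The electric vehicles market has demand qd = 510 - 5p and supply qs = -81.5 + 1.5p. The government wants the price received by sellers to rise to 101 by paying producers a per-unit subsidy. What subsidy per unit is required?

At a seller price of 101, quantity supplied is -81.5 + 1.5·101 = 70.
Buyers absorb 70 only when they pay pb with 510 − 5·pb = 70, i.e. pb = 88.
s = ps − pb = 101 − 88 = 13.

Required subsidy s = 13 per unit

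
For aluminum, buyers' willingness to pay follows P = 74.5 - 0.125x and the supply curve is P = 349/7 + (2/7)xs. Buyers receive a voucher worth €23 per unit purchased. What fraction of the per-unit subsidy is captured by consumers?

Pre-subsidy: 74.5 - 0.125x = 349/7 + (2/7)x gives x* = 60 and P* = 67.
With the rebate, buyers effectively pay Pb = Ps − 23, where Ps is the price sellers receive.
On the curves, Pb = 74.5 - 0.125x and Ps = 349/7 + (2/7)x; the wedge Ps − Pb = 23 gives 349/7 + (2/7)x − (74.5 - 0.125x) = 23, so x' = 116.
Then Pb = 74.5 − 0.125·116 = 60 and Ps = 349/7 + (2/7)·116 = 83.
Buyers' price falls by P* − Pb = 67 − 60 = 7; sellers' price rises by Ps − P* = 83 − 67 = 16.
So consumers capture 7/23 = 7/23 of each unit of subsidy.

Consumer share = 7/23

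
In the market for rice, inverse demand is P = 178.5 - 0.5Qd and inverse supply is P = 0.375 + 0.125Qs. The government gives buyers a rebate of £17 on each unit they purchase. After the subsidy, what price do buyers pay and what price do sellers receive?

Pre-subsidy: 178.5 - 0.5Q = 0.375 + 0.125Q gives Q* = 285 and P* = 36.
With the rebate, buyers effectively pay Pb = Ps − 17, where Ps is the price sellers receive.
On the curves, Pb = 178.5 - 0.5Q and Ps = 0.375 + 0.125Q; the wedge Ps − Pb = 17 gives 0.375 + 0.125Q − (178.5 - 0.5Q) = 17, so Q' = 312.2.
Then Pb = 178.5 − 0.5·312.2 = 22.4 and Ps = 0.375 + 0.125·312.2 = 39.4.

Buyers pay £22.4; sellers receive £39.4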